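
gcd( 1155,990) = 165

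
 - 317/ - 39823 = 317/39823 = 0.01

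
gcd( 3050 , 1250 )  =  50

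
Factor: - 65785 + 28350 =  - 37435 = - 5^1*7487^1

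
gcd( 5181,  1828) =1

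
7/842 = 7/842 =0.01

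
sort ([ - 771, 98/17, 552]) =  [ - 771,98/17,  552 ]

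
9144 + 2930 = 12074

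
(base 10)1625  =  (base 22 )37j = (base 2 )11001011001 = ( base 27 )265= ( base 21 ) 3e8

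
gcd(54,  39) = 3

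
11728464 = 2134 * 5496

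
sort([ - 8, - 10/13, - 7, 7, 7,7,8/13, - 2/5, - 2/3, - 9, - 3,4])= [- 9, - 8,-7, - 3, - 10/13, - 2/3, - 2/5, 8/13,4,7, 7, 7] 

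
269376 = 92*2928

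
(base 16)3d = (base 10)61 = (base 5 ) 221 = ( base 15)41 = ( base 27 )27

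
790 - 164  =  626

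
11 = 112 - 101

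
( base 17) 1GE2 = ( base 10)9777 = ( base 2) 10011000110001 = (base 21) 113c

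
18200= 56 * 325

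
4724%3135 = 1589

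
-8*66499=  -531992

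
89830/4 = 22457 + 1/2 = 22457.50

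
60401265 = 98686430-38285165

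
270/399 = 90/133 =0.68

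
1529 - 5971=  - 4442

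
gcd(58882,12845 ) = 1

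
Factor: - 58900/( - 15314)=2^1  *5^2*13^( -1 ) = 50/13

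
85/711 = 85/711 = 0.12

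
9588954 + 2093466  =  11682420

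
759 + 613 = 1372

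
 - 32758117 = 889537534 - 922295651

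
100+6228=6328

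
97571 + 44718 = 142289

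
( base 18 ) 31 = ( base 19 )2h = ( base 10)55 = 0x37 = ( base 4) 313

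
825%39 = 6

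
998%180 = 98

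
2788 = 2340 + 448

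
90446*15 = 1356690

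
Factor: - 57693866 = -2^1*  227^1 * 127079^1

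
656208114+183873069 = 840081183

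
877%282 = 31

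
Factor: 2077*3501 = 7271577= 3^2*31^1*67^1*389^1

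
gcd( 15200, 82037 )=1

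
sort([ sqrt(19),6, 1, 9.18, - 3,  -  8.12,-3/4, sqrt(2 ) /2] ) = [-8.12, - 3, - 3/4,sqrt(2 ) /2,  1 , sqrt( 19)  ,  6 , 9.18]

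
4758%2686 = 2072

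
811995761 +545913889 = 1357909650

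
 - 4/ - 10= 2/5 = 0.40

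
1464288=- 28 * (-52296)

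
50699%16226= 2021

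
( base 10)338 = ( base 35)9n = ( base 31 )AS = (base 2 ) 101010010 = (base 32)ai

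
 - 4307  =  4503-8810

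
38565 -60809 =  - 22244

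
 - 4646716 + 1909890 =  - 2736826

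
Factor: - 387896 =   -  2^3*48487^1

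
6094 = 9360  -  3266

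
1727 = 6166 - 4439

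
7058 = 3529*2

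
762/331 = 762/331= 2.30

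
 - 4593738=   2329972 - 6923710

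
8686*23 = 199778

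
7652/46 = 3826/23 = 166.35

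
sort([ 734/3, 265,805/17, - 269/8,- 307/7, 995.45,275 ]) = [ - 307/7, - 269/8, 805/17,734/3,265,275 , 995.45 ] 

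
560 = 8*70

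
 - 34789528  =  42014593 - 76804121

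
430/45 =9 + 5/9 = 9.56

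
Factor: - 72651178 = - 2^1*773^1*46993^1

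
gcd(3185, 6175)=65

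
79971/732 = 437/4 = 109.25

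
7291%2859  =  1573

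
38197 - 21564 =16633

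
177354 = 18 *9853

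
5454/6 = 909  =  909.00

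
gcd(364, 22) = 2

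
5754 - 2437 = 3317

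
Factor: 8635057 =8635057^1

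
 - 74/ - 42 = 1+ 16/21 = 1.76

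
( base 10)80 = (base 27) 2Q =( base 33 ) 2e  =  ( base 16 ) 50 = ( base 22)3e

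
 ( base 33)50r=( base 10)5472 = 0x1560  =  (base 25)8im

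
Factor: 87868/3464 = 2^( - 1)*11^1 * 433^( - 1 )*1997^1 = 21967/866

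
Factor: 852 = 2^2*3^1*71^1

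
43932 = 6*7322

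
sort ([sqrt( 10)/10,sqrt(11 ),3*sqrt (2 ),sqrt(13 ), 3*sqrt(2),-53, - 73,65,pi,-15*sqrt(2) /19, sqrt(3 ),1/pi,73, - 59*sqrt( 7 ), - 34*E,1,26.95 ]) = [ - 59*sqrt(7 ), - 34*E,-73 ,  -  53,-15*sqrt (2)/19, sqrt(10 )/10,1/pi,1, sqrt(3 ), pi,sqrt(11 ),sqrt( 13 ),3*sqrt(2),3*sqrt(2),26.95,65,73 ]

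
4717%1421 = 454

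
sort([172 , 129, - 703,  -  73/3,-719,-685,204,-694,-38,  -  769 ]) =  [ - 769, - 719,-703,-694,-685,-38, - 73/3 , 129,172 , 204]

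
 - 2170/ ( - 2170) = 1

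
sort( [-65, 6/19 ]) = [ - 65, 6/19 ]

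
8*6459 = 51672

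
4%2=0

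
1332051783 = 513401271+818650512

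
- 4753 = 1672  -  6425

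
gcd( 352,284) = 4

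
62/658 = 31/329 = 0.09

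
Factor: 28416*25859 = 734809344 = 2^8 * 3^1*19^1  *  37^1*1361^1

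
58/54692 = 29/27346 = 0.00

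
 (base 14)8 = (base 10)8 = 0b1000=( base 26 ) 8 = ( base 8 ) 10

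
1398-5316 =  - 3918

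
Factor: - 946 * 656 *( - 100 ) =2^7*5^2*11^1*41^1 *43^1 = 62057600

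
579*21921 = 12692259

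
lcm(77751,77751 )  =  77751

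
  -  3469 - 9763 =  - 13232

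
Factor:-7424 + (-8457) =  - 15881  =  - 15881^1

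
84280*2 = 168560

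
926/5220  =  463/2610 = 0.18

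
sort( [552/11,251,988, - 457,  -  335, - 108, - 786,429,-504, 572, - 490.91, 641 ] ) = [ - 786, - 504, - 490.91, - 457,  -  335, - 108,552/11, 251,429,  572,641,988 ] 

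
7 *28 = 196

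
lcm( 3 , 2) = 6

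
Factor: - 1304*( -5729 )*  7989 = 59682751224 = 2^3 * 3^1*17^1  *163^1*337^1 * 2663^1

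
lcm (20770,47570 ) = 1474670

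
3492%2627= 865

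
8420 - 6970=1450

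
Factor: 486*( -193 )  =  - 93798 = -  2^1*3^5*193^1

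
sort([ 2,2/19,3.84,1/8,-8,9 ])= [ - 8,2/19, 1/8, 2, 3.84,9]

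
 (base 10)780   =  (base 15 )370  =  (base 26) 140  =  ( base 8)1414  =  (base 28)ro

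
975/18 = 325/6 = 54.17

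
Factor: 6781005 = 3^2*5^1*7^1*11^1*19^1*103^1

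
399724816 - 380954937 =18769879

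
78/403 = 6/31 = 0.19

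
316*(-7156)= - 2261296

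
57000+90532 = 147532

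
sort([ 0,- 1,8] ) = [ - 1,0, 8]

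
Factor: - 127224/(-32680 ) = 3^3*5^( - 1 )*31^1*43^(-1 ) = 837/215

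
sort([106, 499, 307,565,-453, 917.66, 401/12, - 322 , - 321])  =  [  -  453, - 322, - 321,  401/12, 106,  307, 499,  565, 917.66] 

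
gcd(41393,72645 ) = 1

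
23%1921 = 23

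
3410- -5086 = 8496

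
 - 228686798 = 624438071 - 853124869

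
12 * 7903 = 94836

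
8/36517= 8/36517= 0.00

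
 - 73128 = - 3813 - 69315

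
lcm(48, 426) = 3408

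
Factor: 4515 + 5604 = 3^1*3373^1 = 10119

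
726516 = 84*8649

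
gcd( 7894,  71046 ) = 7894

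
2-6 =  -4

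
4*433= 1732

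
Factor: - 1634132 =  - 2^2*408533^1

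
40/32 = 1 + 1/4 = 1.25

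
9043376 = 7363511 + 1679865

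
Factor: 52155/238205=171/781=3^2*11^( - 1 )*19^1*71^(  -  1) 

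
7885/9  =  7885/9=876.11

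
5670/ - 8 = -709 + 1/4 =- 708.75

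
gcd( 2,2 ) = 2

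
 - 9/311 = -1+302/311 = - 0.03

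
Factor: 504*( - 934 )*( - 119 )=2^4 * 3^2*7^2 * 17^1*467^1 = 56017584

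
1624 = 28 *58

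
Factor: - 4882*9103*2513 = - 2^1*7^1*359^1*2441^1*9103^1= - 111679845998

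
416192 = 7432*56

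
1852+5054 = 6906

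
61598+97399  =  158997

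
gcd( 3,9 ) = 3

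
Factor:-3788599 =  - 53^1*71483^1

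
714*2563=1829982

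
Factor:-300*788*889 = -2^4*3^1*5^2*7^1*127^1*197^1 = - 210159600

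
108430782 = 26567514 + 81863268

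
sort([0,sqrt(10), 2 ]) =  [ 0,2, sqrt( 10 ) ]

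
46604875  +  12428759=59033634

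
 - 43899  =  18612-62511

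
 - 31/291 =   -  31/291 = - 0.11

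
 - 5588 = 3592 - 9180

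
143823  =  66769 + 77054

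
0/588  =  0 = 0.00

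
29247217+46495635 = 75742852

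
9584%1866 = 254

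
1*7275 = 7275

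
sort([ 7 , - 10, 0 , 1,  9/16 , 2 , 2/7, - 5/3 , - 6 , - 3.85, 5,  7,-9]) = [ - 10, - 9 , - 6, - 3.85, - 5/3,  0, 2/7 , 9/16 , 1,2, 5, 7,7 ] 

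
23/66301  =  23/66301 = 0.00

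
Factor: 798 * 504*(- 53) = -21316176 = -2^4*3^3*7^2*19^1*53^1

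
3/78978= 1/26326=0.00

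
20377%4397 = 2789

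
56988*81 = 4616028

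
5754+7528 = 13282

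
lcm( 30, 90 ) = 90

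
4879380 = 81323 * 60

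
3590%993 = 611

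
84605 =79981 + 4624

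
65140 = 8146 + 56994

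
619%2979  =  619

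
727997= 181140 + 546857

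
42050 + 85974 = 128024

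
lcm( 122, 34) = 2074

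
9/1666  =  9/1666 = 0.01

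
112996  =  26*4346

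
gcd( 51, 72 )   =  3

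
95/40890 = 19/8178 = 0.00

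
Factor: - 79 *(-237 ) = 3^1*79^2 = 18723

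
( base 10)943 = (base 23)1I0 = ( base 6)4211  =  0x3AF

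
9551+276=9827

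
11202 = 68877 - 57675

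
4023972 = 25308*159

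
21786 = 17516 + 4270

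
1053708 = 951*1108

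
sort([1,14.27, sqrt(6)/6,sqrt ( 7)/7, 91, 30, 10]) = [ sqrt(7)/7, sqrt (6)/6, 1,  10 , 14.27,30, 91]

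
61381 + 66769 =128150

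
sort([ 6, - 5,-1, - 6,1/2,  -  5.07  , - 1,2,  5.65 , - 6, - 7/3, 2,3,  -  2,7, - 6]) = [ - 6,-6, - 6, - 5.07,-5, - 7/3, - 2, - 1 , - 1, 1/2, 2 , 2 , 3,5.65 , 6,7 ]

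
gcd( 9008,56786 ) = 2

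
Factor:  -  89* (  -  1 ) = 89= 89^1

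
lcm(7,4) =28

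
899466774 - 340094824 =559371950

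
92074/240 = 46037/120 = 383.64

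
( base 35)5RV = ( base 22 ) EEH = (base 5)211401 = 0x1BBD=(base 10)7101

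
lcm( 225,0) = 0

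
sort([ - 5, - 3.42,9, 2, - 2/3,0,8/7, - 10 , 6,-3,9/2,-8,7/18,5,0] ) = [ - 10, - 8, - 5, - 3.42 , - 3 ,- 2/3, 0,0,7/18, 8/7,2, 9/2,5,6, 9]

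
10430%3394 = 248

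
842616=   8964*94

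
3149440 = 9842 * 320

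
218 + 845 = 1063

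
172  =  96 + 76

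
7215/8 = 901 + 7/8= 901.88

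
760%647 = 113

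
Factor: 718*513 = 2^1*3^3*19^1*359^1= 368334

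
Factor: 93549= 3^1 * 31183^1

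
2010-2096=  - 86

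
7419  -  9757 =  - 2338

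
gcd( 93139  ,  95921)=1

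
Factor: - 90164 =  - 2^2*22541^1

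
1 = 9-8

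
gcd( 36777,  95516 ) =1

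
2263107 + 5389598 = 7652705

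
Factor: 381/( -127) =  - 3 = -3^1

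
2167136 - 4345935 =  - 2178799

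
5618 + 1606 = 7224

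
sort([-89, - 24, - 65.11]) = [ - 89, - 65.11, - 24 ]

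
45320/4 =11330 = 11330.00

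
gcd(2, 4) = 2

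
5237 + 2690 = 7927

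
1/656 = 1/656 = 0.00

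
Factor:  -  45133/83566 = -2^ ( - 1)*7^(-1 )*11^2*47^(-1)*127^ (-1) * 373^1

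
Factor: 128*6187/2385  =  791936/2385  =  2^7*3^( - 2)*5^( - 1)*23^1 * 53^ ( - 1)*269^1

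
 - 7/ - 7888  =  7/7888 = 0.00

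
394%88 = 42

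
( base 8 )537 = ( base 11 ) 29A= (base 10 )351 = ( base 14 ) 1B1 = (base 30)BL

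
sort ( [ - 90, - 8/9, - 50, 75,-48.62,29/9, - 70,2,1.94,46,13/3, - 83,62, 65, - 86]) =[- 90, - 86,  -  83,  -  70,- 50, - 48.62, -8/9,1.94,2,29/9,13/3,46,62, 65, 75] 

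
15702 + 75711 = 91413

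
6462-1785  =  4677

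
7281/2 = 7281/2  =  3640.50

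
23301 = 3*7767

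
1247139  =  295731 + 951408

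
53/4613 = 53/4613 = 0.01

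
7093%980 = 233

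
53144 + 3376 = 56520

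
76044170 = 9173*8290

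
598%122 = 110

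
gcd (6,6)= 6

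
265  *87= 23055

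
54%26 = 2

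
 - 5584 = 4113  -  9697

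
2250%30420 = 2250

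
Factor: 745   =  5^1*149^1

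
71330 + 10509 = 81839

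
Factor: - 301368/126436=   -  2^1*3^1*29^1*73^( - 1) = - 174/73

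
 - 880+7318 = 6438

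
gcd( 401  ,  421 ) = 1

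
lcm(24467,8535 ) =367005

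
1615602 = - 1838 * ( - 879)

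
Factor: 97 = 97^1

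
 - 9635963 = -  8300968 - 1334995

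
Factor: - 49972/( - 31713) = 2^2 * 3^( - 1) * 11^( - 1 )*13^1 = 52/33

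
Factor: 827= 827^1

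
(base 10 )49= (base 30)1J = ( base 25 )1o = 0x31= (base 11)45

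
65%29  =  7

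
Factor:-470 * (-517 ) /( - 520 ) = -2^( - 2 )* 11^1*13^(-1)*47^2 = - 24299/52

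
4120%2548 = 1572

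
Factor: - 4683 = -3^1 * 7^1*223^1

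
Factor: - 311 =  - 311^1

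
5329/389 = 13 + 272/389 = 13.70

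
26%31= 26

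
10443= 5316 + 5127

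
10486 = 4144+6342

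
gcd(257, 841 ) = 1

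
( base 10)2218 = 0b100010101010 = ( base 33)217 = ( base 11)1737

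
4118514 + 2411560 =6530074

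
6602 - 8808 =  - 2206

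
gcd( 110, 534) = 2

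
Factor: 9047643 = 3^1 * 11^1 *274171^1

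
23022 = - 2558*( - 9 ) 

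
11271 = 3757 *3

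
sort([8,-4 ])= [ - 4 , 8 ]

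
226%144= 82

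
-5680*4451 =-25281680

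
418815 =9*46535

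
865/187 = 865/187 = 4.63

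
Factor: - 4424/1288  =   - 23^(-1 ) *79^1=- 79/23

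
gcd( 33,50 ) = 1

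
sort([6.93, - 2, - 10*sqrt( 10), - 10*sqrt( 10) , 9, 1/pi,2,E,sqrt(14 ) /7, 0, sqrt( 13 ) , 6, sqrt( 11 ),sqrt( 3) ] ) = [ - 10*sqrt(10 ), - 10*sqrt ( 10)  , -2,0,1/pi,sqrt( 14) /7,sqrt( 3), 2,E , sqrt(11 ),sqrt( 13 ),6,6.93,9 ] 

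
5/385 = 1/77= 0.01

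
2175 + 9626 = 11801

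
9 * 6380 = 57420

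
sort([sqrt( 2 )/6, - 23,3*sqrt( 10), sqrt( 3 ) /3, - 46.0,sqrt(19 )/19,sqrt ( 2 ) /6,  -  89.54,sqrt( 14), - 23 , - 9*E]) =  [  -  89.54, - 46.0, - 9*E, - 23,-23, sqrt( 19)/19,  sqrt(2 )/6, sqrt(2)/6, sqrt( 3 ) /3,  sqrt( 14 ),3 * sqrt(10)]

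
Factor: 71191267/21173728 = 2^( - 5 ) * 7^2* 1021^1*1423^1*661679^( - 1 ) 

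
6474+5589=12063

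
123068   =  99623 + 23445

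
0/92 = 0=0.00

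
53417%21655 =10107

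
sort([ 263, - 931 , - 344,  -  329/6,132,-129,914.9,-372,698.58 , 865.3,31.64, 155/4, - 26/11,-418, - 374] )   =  [-931,  -  418,  -  374, - 372 , - 344, - 129, - 329/6, - 26/11 , 31.64,  155/4,132,263, 698.58,  865.3,  914.9 ]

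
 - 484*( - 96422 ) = 46668248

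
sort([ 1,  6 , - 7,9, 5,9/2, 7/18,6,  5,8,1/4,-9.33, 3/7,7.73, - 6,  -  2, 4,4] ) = [ - 9.33, -7,  -  6, - 2,1/4,7/18,3/7,1,4 , 4,9/2, 5, 5, 6,6, 7.73,8,  9 ]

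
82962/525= 158 + 4/175  =  158.02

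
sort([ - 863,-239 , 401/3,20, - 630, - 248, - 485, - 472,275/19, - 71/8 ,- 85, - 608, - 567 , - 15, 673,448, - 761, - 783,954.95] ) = [ - 863,-783, - 761, - 630, - 608, - 567, - 485, - 472, - 248 , - 239, - 85, - 15, - 71/8, 275/19, 20, 401/3,  448, 673, 954.95 ] 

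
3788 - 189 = 3599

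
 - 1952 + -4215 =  - 6167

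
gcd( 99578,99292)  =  2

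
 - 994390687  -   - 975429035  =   - 18961652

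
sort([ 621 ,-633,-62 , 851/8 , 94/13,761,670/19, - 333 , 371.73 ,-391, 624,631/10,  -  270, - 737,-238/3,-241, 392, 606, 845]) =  [-737 ,-633, - 391, - 333, - 270,  -  241,-238/3,-62,94/13, 670/19 , 631/10 , 851/8, 371.73,392,606,621,624 , 761, 845] 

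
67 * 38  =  2546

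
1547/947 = 1 + 600/947  =  1.63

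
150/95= 30/19 = 1.58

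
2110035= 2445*863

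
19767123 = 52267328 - 32500205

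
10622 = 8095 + 2527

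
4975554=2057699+2917855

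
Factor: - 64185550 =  - 2^1*5^2*11^1*13^1*47^1*191^1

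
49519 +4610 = 54129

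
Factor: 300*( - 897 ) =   -  269100 = - 2^2 * 3^2* 5^2 * 13^1*23^1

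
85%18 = 13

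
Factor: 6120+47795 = 53915 = 5^1*41^1* 263^1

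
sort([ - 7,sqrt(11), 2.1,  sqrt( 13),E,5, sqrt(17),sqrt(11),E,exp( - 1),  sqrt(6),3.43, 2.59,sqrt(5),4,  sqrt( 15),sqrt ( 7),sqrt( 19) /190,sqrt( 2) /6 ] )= [- 7,sqrt( 19 ) /190,sqrt (2)/6,exp( - 1 ) , 2.1,sqrt(5), sqrt(6),2.59,sqrt (7),E,  E,sqrt (11),sqrt(11),  3.43 , sqrt(13),sqrt(15), 4, sqrt(17),  5 ]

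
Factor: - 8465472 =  - 2^6*3^4*23^1*71^1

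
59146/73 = 59146/73 = 810.22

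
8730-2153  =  6577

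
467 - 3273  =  -2806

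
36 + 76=112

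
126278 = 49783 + 76495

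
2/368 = 1/184 = 0.01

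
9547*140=1336580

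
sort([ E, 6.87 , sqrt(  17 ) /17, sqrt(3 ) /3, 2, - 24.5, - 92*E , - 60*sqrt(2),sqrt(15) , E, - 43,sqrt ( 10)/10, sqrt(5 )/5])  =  [- 92*E,-60 * sqrt ( 2), - 43, - 24.5,sqrt( 17 )/17, sqrt(10 )/10,sqrt (5)/5,  sqrt( 3) /3, 2,E,E, sqrt( 15 ), 6.87 ] 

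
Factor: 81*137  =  3^4 * 137^1 = 11097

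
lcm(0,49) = 0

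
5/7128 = 5/7128 = 0.00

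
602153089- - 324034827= 926187916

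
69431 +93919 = 163350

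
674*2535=1708590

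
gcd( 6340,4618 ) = 2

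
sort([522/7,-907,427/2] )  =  [ - 907,522/7,427/2] 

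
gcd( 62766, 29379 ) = 3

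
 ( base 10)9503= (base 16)251f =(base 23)HM4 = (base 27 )d0q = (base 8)22437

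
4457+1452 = 5909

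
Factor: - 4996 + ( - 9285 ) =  - 14281 = - 14281^1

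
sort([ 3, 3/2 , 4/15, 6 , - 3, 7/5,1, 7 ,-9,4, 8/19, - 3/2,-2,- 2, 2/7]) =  [ - 9,- 3, - 2, - 2 , - 3/2, 4/15,2/7, 8/19,1 , 7/5 , 3/2, 3, 4,6,  7 ] 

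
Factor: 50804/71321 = 2^2*13^1*73^( - 1) = 52/73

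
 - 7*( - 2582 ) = 18074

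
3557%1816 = 1741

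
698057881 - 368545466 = 329512415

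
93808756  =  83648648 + 10160108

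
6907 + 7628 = 14535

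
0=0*18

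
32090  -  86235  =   - 54145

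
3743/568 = 6 + 335/568 = 6.59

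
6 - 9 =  - 3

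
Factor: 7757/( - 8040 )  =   - 2^( - 3 ) * 3^( - 1)*5^(-1 ) * 67^(-1 )*7757^1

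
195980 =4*48995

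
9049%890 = 149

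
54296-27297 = 26999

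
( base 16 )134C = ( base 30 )5EK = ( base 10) 4940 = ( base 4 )1031030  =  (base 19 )DD0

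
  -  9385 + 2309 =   -  7076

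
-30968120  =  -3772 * 8210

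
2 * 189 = 378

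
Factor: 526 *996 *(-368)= -2^7*3^1*23^1*83^1*263^1 = - 192793728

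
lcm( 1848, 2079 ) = 16632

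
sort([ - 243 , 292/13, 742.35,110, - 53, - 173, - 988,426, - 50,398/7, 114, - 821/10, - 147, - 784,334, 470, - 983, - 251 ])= [ - 988, - 983, - 784, - 251 , - 243, - 173, - 147, - 821/10,-53, - 50, 292/13,398/7, 110,114 , 334, 426,470,742.35 ] 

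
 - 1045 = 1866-2911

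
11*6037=66407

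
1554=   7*222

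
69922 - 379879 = -309957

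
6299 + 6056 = 12355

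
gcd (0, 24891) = 24891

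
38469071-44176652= -5707581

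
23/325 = 23/325  =  0.07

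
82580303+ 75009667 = 157589970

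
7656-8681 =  - 1025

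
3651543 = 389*9387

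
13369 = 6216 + 7153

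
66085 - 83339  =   - 17254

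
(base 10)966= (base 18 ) 2hc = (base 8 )1706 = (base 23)1J0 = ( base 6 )4250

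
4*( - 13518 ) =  - 54072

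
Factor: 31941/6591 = 3^2*7^1* 13^( - 1) = 63/13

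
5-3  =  2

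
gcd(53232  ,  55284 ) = 12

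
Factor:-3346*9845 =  - 32941370 = - 2^1 * 5^1*7^1*11^1 * 179^1 * 239^1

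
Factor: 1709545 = 5^1*181^1 * 1889^1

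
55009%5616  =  4465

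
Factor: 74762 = 2^1*29^1 * 1289^1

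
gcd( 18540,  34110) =90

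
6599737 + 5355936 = 11955673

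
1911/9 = 212 + 1/3  =  212.33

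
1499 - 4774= -3275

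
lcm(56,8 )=56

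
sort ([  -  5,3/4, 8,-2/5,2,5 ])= [ - 5, - 2/5,  3/4,2,5,8] 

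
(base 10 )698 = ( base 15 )318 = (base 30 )n8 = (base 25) 12n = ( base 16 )2BA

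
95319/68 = 1401 + 3/4 = 1401.75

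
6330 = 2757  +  3573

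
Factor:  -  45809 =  - 19^1*2411^1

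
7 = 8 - 1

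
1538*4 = 6152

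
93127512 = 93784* 993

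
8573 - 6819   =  1754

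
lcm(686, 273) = 26754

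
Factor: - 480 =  - 2^5*3^1*5^1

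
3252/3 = 1084 = 1084.00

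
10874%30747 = 10874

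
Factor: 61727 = 17^1*3631^1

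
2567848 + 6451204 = 9019052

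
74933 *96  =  7193568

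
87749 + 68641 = 156390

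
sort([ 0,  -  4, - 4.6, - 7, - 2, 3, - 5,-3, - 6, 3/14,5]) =[ - 7, - 6,- 5, - 4.6, - 4, - 3, - 2,  0,3/14,3, 5]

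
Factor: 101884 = 2^2*25471^1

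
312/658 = 156/329 = 0.47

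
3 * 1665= 4995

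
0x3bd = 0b1110111101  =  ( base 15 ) 43C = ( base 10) 957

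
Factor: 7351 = 7351^1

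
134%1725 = 134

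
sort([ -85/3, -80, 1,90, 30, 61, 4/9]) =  [ - 80,  -  85/3, 4/9, 1  ,  30, 61, 90]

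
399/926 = 399/926 = 0.43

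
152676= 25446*6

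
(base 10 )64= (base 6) 144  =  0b1000000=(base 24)2G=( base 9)71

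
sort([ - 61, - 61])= [ - 61, - 61]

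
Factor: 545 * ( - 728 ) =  - 2^3*5^1*7^1*13^1*109^1= -396760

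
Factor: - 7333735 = -5^1*1466747^1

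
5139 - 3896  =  1243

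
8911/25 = 356 +11/25 = 356.44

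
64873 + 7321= 72194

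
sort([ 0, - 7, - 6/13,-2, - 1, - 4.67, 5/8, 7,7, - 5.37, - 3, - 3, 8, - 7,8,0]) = [  -  7, - 7, - 5.37 , - 4.67, - 3, - 3, - 2, - 1, - 6/13, 0, 0, 5/8,7,7,8, 8 ]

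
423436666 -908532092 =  -485095426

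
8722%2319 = 1765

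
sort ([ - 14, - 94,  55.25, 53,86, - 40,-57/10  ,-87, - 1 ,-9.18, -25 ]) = [ - 94, - 87, - 40,-25, - 14 , - 9.18 , - 57/10, -1, 53, 55.25,86]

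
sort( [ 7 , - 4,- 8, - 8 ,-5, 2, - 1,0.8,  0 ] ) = [ - 8,-8,  -  5, - 4, - 1,0 , 0.8,  2,  7]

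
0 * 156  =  0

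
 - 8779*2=-17558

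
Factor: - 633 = -3^1*211^1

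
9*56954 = 512586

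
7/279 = 7/279 = 0.03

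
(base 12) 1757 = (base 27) 3mm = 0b101011110011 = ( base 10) 2803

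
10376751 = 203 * 51117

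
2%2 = 0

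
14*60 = 840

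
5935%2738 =459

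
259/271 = 259/271 = 0.96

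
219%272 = 219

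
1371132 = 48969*28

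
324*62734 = 20325816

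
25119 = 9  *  2791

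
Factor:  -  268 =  - 2^2*67^1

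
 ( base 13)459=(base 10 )750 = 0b1011101110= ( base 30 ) P0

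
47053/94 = 500 + 53/94 = 500.56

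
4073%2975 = 1098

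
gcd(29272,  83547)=1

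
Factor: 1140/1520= 3/4 = 2^( - 2 )*3^1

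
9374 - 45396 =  - 36022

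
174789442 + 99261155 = 274050597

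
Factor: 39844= 2^2*7^1*1423^1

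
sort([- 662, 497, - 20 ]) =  [ - 662,  -  20, 497] 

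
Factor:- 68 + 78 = 10 = 2^1*5^1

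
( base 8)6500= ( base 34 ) 2vq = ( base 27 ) 4hh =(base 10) 3392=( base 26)50c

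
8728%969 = 7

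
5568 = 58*96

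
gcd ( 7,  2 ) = 1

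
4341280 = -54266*(  -  80)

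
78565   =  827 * 95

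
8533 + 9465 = 17998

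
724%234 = 22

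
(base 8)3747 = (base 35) 1MS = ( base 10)2023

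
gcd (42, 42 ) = 42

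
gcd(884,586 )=2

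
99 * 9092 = 900108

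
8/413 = 8/413  =  0.02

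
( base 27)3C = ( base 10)93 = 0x5d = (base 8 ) 135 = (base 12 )79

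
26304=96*274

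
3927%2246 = 1681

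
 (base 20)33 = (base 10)63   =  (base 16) 3f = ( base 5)223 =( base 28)27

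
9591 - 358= 9233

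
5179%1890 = 1399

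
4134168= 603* 6856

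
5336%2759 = 2577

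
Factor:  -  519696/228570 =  - 2^3*3^3* 5^( -1 ) * 19^(-1) = -216/95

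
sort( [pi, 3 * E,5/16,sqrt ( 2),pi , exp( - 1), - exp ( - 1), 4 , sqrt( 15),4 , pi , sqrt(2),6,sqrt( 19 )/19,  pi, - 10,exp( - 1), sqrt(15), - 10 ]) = [ - 10,  -  10, - exp( - 1),sqrt ( 19)/19,5/16,  exp( - 1),exp( - 1),  sqrt(2 ),sqrt ( 2),pi,pi,pi, pi, sqrt( 15 ),sqrt ( 15), 4 , 4, 6, 3*E] 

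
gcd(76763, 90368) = 1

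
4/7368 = 1/1842=   0.00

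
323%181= 142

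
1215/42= 405/14 = 28.93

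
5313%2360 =593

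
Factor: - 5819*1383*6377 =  - 3^1*7^1*11^1 * 23^2 *461^1 * 911^1 = - 51320036229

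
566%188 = 2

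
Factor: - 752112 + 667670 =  - 84442 = -2^1*42221^1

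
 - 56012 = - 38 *1474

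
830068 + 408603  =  1238671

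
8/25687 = 8/25687 = 0.00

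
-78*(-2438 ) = 190164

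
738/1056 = 123/176 = 0.70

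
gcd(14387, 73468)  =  1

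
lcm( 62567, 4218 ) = 375402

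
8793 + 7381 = 16174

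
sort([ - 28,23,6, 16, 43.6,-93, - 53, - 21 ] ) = [  -  93, - 53, - 28, - 21, 6, 16,23, 43.6 ]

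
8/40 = 1/5 = 0.20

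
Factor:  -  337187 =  - 31^1 * 73^1*149^1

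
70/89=70/89 = 0.79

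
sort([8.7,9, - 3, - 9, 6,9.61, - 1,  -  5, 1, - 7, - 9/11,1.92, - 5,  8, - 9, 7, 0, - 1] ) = [  -  9, - 9, - 7 ,- 5,-5, - 3 , - 1, - 1,  -  9/11, 0, 1 , 1.92 , 6,7,8,8.7,9, 9.61]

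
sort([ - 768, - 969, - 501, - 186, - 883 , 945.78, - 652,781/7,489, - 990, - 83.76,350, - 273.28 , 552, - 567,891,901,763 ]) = [-990, - 969,  -  883, - 768 , - 652,  -  567, - 501, - 273.28 , -186, - 83.76,781/7,350,489,552,763,891,901, 945.78 ]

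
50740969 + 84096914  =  134837883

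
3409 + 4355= 7764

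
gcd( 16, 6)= 2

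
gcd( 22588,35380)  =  4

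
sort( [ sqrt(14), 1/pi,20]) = [1/pi,  sqrt( 14 ),20 ]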